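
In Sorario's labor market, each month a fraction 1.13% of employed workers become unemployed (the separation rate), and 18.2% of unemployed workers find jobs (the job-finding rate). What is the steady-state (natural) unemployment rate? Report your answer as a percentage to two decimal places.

Steady-state unemployment rate ≈ 5.85%.

At steady state the flows balance: s·E = f·U, so U/(E+U) = s/(s+f).
u* = 1.13 / (1.13 + 18.2) = 1.13 / 19.33 = 5.85%.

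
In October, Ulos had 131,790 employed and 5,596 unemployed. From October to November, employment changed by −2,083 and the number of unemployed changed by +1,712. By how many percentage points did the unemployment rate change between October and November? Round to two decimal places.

October: labor force = 131,790 + 5,596 = 137,386; u = 5,596/137,386 = 4.07%.
November: labor force = 129,707 + 7,308 = 137,015; u = 7,308/137,015 = 5.33%.
Change = 5.33% − 4.07% = +1.26 pp.

The unemployment rate changed by +1.26 percentage points.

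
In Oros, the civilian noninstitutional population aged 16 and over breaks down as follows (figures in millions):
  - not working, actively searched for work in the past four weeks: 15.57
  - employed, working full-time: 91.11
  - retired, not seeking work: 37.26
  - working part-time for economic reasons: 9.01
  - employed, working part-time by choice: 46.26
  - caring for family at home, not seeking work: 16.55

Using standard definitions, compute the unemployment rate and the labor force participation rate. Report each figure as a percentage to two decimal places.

Employed = 91.11 + 9.01 + 46.26 = 146.38 million (anyone who worked, including part-time for economic reasons, counts as employed).
Unemployed = 15.57 million.
Labor force = 146.38 + 15.57 = 161.95 million.
Not in labor force = 37.26 + 16.55 = 53.81 million (those not working and not actively searching are outside the labor force).
Civilian working-age population = 161.95 + 53.81 = 215.76 million.
Unemployment rate = 15.57 / 161.95 = 9.61%.
Labor force participation rate = 161.95 / 215.76 = 75.06%.

Unemployment rate ≈ 9.61%; labor force participation rate ≈ 75.06%.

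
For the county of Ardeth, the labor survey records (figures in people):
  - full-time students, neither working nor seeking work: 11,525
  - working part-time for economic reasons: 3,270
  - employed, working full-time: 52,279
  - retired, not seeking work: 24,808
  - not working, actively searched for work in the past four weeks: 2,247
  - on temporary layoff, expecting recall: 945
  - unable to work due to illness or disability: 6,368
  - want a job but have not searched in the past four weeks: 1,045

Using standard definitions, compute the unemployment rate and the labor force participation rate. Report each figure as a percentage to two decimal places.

Unemployment rate ≈ 5.43%; labor force participation rate ≈ 57.32%.

Employed = 3,270 + 52,279 = 55,549 (anyone who worked, including part-time for economic reasons, counts as employed).
Unemployed = 2,247 + 945 = 3,192 (jobless and actively searching, or on temporary layoff).
Labor force = 55,549 + 3,192 = 58,741.
Not in labor force = 11,525 + 24,808 + 6,368 + 1,045 = 43,746 (those not working and not actively searching are outside the labor force — including those who want a job but have given up searching).
Civilian working-age population = 58,741 + 43,746 = 102,487.
Unemployment rate = 3,192 / 58,741 = 5.43%.
Labor force participation rate = 58,741 / 102,487 = 57.32%.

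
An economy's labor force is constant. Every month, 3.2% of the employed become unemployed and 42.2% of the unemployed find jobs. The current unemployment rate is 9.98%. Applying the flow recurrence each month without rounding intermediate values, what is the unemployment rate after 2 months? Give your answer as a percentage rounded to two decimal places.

Unemployment rate after two months ≈ 7.92%.

With a fixed labor force, u_{t+1} = u_t + s·(1−u_t) − f·u_t = u_t·(1−s−f) + s.
Here 1−s−f = 0.546 and s = 0.032.
u_1 = 0.099800 × 0.546 + 0.032 = 0.086491.
u_2 = 0.086491 × 0.546 + 0.032 = 0.079224.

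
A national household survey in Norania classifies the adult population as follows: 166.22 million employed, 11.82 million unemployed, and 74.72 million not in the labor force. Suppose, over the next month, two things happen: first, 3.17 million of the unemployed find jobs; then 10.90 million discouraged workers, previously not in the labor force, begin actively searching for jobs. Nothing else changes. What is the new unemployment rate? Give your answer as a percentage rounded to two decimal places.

Initially, labor force = 166.22 + 11.82 = 178.04 million, so u = 11.82/178.04 = 6.64%.
After the first change, unemployed falls and employed rises by 3.17; labor force unchanged → E = 169.39, U = 8.65, labor force = 178.04 million.
After the second change, unemployed and labor force both rise by 10.90 → E = 169.39, U = 19.55, labor force = 188.94 million.
New unemployment rate = 19.55 / 188.94 = 10.35%.

New unemployment rate ≈ 10.35%.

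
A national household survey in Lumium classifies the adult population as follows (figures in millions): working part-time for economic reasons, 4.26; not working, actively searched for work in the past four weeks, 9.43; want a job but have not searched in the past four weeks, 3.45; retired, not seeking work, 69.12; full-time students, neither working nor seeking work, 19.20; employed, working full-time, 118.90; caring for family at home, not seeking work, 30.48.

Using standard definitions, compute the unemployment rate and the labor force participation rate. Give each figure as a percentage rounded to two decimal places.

Employed = 4.26 + 118.90 = 123.16 million (anyone who worked, including part-time for economic reasons, counts as employed).
Unemployed = 9.43 million.
Labor force = 123.16 + 9.43 = 132.59 million.
Not in labor force = 3.45 + 69.12 + 19.20 + 30.48 = 122.25 million (those not working and not actively searching are outside the labor force — including those who want a job but have given up searching).
Civilian working-age population = 132.59 + 122.25 = 254.84 million.
Unemployment rate = 9.43 / 132.59 = 7.11%.
Labor force participation rate = 132.59 / 254.84 = 52.03%.

Unemployment rate ≈ 7.11%; labor force participation rate ≈ 52.03%.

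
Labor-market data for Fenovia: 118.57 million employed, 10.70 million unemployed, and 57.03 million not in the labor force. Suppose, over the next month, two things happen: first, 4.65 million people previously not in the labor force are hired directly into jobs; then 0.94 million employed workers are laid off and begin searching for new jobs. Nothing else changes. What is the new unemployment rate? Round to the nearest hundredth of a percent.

New unemployment rate ≈ 8.69%.

Initially, labor force = 118.57 + 10.70 = 129.27 million, so u = 10.70/129.27 = 8.28%.
After the first change, employed and labor force both rise by 4.65; unemployed unchanged → E = 123.22, U = 10.70, labor force = 133.92 million.
After the second change, employed falls and unemployed rises by 0.94; labor force unchanged → E = 122.28, U = 11.64, labor force = 133.92 million.
New unemployment rate = 11.64 / 133.92 = 8.69%.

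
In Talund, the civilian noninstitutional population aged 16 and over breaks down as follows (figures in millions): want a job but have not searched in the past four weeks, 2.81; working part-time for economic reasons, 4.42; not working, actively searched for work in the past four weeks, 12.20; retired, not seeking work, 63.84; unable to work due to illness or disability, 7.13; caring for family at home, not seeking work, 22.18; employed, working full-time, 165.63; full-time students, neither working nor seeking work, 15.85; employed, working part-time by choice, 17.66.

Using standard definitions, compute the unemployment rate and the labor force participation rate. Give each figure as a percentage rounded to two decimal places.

Unemployment rate ≈ 6.10%; labor force participation rate ≈ 64.13%.

Employed = 4.42 + 165.63 + 17.66 = 187.71 million (anyone who worked, including part-time for economic reasons, counts as employed).
Unemployed = 12.20 million.
Labor force = 187.71 + 12.20 = 199.91 million.
Not in labor force = 2.81 + 63.84 + 7.13 + 22.18 + 15.85 = 111.81 million (those not working and not actively searching are outside the labor force — including those who want a job but have given up searching).
Civilian working-age population = 199.91 + 111.81 = 311.72 million.
Unemployment rate = 12.20 / 199.91 = 6.10%.
Labor force participation rate = 199.91 / 311.72 = 64.13%.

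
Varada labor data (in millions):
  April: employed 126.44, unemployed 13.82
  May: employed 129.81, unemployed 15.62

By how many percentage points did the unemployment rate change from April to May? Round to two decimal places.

The unemployment rate changed by +0.89 percentage points.

April: labor force = 126.44 + 13.82 = 140.26; u = 13.82/140.26 = 9.85%.
May: labor force = 129.81 + 15.62 = 145.43; u = 15.62/145.43 = 10.74%.
Change = 10.74% − 9.85% = +0.89 pp.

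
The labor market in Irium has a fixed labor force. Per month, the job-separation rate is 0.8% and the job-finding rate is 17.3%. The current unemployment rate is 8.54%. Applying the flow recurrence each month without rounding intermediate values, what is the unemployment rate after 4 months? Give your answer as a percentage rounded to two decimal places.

Unemployment rate after four months ≈ 6.27%.

With a fixed labor force, u_{t+1} = u_t + s·(1−u_t) − f·u_t = u_t·(1−s−f) + s.
Here 1−s−f = 0.819 and s = 0.008.
u_1 = 0.085400 × 0.819 + 0.008 = 0.077943.
u_2 = 0.077943 × 0.819 + 0.008 = 0.071835.
u_3 = 0.071835 × 0.819 + 0.008 = 0.066833.
u_4 = 0.066833 × 0.819 + 0.008 = 0.062736.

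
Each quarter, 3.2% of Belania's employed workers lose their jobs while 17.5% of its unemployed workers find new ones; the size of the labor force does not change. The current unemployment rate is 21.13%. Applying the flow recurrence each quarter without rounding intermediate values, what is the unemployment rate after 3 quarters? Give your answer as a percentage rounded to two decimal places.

With a fixed labor force, u_{t+1} = u_t + s·(1−u_t) − f·u_t = u_t·(1−s−f) + s.
Here 1−s−f = 0.793 and s = 0.032.
u_1 = 0.211300 × 0.793 + 0.032 = 0.199561.
u_2 = 0.199561 × 0.793 + 0.032 = 0.190252.
u_3 = 0.190252 × 0.793 + 0.032 = 0.182870.

Unemployment rate after three quarters ≈ 18.29%.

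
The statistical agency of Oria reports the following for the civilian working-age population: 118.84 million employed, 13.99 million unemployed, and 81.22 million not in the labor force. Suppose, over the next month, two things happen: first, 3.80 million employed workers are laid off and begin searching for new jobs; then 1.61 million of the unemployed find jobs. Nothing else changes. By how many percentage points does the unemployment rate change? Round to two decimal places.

Initially, labor force = 118.84 + 13.99 = 132.83 million, so u = 13.99/132.83 = 10.53%.
After the first change, employed falls and unemployed rises by 3.80; labor force unchanged → E = 115.04, U = 17.79, labor force = 132.83 million.
After the second change, unemployed falls and employed rises by 1.61; labor force unchanged → E = 116.65, U = 16.18, labor force = 132.83 million.
New unemployment rate = 16.18 / 132.83 = 12.18%.
Change = 12.18% − 10.53% = +1.65 percentage points.

The unemployment rate changes by +1.65 percentage points.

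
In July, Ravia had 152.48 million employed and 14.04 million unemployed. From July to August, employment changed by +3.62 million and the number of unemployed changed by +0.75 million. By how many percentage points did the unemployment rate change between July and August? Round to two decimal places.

July: labor force = 152.48 + 14.04 = 166.52; u = 14.04/166.52 = 8.43%.
August: labor force = 156.10 + 14.79 = 170.89; u = 14.79/170.89 = 8.65%.
Change = 8.65% − 8.43% = +0.22 pp.

The unemployment rate changed by +0.22 percentage points.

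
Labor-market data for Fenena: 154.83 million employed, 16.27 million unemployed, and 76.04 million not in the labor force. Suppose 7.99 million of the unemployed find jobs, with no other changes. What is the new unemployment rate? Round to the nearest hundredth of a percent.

Initially, labor force = 154.83 + 16.27 = 171.10 million, so u = 16.27/171.10 = 9.51%.
After the change, unemployed falls and employed rises by 7.99; labor force unchanged → E = 162.82, U = 8.28, labor force = 171.10 million.
New unemployment rate = 8.28 / 171.10 = 4.84%.

New unemployment rate ≈ 4.84%.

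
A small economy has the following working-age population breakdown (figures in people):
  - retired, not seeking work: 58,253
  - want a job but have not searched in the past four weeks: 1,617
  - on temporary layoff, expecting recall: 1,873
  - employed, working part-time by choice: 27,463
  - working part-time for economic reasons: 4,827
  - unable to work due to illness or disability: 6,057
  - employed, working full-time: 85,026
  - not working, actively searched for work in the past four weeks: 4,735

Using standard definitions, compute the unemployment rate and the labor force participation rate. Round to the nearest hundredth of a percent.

Employed = 27,463 + 4,827 + 85,026 = 117,316 (anyone who worked, including part-time for economic reasons, counts as employed).
Unemployed = 1,873 + 4,735 = 6,608 (jobless and actively searching, or on temporary layoff).
Labor force = 117,316 + 6,608 = 123,924.
Not in labor force = 58,253 + 1,617 + 6,057 = 65,927 (those not working and not actively searching are outside the labor force — including those who want a job but have given up searching).
Civilian working-age population = 123,924 + 65,927 = 189,851.
Unemployment rate = 6,608 / 123,924 = 5.33%.
Labor force participation rate = 123,924 / 189,851 = 65.27%.

Unemployment rate ≈ 5.33%; labor force participation rate ≈ 65.27%.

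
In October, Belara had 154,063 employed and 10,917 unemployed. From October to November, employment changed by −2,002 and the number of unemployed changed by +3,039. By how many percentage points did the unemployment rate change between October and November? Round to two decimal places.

October: labor force = 154,063 + 10,917 = 164,980; u = 10,917/164,980 = 6.62%.
November: labor force = 152,061 + 13,956 = 166,017; u = 13,956/166,017 = 8.41%.
Change = 8.41% − 6.62% = +1.79 pp.

The unemployment rate changed by +1.79 percentage points.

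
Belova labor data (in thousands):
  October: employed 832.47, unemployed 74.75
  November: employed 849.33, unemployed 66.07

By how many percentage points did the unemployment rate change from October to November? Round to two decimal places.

October: labor force = 832.47 + 74.75 = 907.22; u = 74.75/907.22 = 8.24%.
November: labor force = 849.33 + 66.07 = 915.40; u = 66.07/915.40 = 7.22%.
Change = 7.22% − 8.24% = −1.02 pp.

The unemployment rate changed by −1.02 percentage points.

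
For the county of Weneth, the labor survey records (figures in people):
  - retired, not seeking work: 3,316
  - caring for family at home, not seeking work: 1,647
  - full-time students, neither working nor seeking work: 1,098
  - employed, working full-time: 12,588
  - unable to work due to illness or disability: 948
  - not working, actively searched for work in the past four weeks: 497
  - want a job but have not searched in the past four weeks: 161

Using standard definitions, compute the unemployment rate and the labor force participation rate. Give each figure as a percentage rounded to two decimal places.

Unemployment rate ≈ 3.80%; labor force participation rate ≈ 64.60%.

Employed = 12,588.
Unemployed = 497.
Labor force = 12,588 + 497 = 13,085.
Not in labor force = 3,316 + 1,647 + 1,098 + 948 + 161 = 7,170 (those not working and not actively searching are outside the labor force — including those who want a job but have given up searching).
Civilian working-age population = 13,085 + 7,170 = 20,255.
Unemployment rate = 497 / 13,085 = 3.80%.
Labor force participation rate = 13,085 / 20,255 = 64.60%.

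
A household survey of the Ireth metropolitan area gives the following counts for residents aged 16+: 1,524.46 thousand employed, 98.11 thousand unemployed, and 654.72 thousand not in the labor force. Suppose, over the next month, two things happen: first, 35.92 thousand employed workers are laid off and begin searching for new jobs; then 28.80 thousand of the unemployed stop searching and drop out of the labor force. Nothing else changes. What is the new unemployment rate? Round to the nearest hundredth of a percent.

New unemployment rate ≈ 6.60%.

Initially, labor force = 1,524.46 + 98.11 = 1,622.57 thousand, so u = 98.11/1,622.57 = 6.05%.
After the first change, employed falls and unemployed rises by 35.92; labor force unchanged → E = 1,488.54, U = 134.03, labor force = 1,622.57 thousand.
After the second change, unemployed and labor force both fall by 28.80 → E = 1,488.54, U = 105.23, labor force = 1,593.77 thousand.
New unemployment rate = 105.23 / 1,593.77 = 6.60%.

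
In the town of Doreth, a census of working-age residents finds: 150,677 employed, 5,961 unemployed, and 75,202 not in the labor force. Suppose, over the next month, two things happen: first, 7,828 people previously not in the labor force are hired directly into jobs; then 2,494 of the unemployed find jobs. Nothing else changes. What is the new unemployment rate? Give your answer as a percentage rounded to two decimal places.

Initially, labor force = 150,677 + 5,961 = 156,638, so u = 5,961/156,638 = 3.81%.
After the first change, employed and labor force both rise by 7,828; unemployed unchanged → E = 158,505, U = 5,961, labor force = 164,466.
After the second change, unemployed falls and employed rises by 2,494; labor force unchanged → E = 160,999, U = 3,467, labor force = 164,466.
New unemployment rate = 3,467 / 164,466 = 2.11%.

New unemployment rate ≈ 2.11%.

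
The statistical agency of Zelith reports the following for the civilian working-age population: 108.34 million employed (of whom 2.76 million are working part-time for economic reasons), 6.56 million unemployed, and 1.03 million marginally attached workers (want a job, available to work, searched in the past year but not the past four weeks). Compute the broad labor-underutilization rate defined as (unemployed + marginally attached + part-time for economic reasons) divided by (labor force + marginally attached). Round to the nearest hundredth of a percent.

Broad underutilization rate ≈ 8.93%.

Labor force = 108.34 + 6.56 = 114.90 million.
Numerator = 6.56 + 1.03 + 2.76 = 10.35 million.
Denominator = 114.90 + 1.03 = 115.93 million.
Broad rate = 10.35 / 115.93 = 8.93%.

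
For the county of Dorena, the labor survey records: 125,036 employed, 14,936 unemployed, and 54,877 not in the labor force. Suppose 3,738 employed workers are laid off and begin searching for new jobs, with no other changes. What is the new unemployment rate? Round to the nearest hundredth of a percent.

New unemployment rate ≈ 13.34%.

Initially, labor force = 125,036 + 14,936 = 139,972, so u = 14,936/139,972 = 10.67%.
After the change, employed falls and unemployed rises by 3,738; labor force unchanged → E = 121,298, U = 18,674, labor force = 139,972.
New unemployment rate = 18,674 / 139,972 = 13.34%.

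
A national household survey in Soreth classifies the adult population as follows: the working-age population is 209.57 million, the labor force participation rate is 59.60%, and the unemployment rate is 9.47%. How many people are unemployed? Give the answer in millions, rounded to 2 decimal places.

About 11.83 million are unemployed.

Labor force = 0.5960 × 209.57 = 124.90 million.
Unemployed = 0.0947 × 124.90 ≈ 11.83 million.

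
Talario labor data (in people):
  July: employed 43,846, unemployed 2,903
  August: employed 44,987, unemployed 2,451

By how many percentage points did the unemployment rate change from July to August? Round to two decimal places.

The unemployment rate changed by −1.04 percentage points.

July: labor force = 43,846 + 2,903 = 46,749; u = 2,903/46,749 = 6.21%.
August: labor force = 44,987 + 2,451 = 47,438; u = 2,451/47,438 = 5.17%.
Change = 5.17% − 6.21% = −1.04 pp.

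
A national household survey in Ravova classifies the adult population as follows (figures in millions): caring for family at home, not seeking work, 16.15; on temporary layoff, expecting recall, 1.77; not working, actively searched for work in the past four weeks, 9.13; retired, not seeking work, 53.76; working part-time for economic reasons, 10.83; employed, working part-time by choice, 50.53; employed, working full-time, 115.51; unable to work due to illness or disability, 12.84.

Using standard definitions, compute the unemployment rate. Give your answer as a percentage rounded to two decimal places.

Employed = 10.83 + 50.53 + 115.51 = 176.87 million (anyone who worked, including part-time for economic reasons, counts as employed).
Unemployed = 1.77 + 9.13 = 10.90 million (jobless and actively searching, or on temporary layoff).
Labor force = 176.87 + 10.90 = 187.77 million.
Unemployment rate = 10.90 / 187.77 = 5.80%.

Unemployment rate ≈ 5.80%.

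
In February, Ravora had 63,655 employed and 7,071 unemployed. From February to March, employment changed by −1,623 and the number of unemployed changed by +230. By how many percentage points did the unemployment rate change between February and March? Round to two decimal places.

The unemployment rate changed by +0.53 percentage points.

February: labor force = 63,655 + 7,071 = 70,726; u = 7,071/70,726 = 10.00%.
March: labor force = 62,032 + 7,301 = 69,333; u = 7,301/69,333 = 10.53%.
Change = 10.53% − 10.00% = +0.53 pp.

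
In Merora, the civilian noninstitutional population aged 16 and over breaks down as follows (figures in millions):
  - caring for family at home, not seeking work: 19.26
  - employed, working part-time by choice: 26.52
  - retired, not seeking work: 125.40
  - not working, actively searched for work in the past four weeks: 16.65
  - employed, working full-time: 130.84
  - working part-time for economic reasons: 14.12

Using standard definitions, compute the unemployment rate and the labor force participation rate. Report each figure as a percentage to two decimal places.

Unemployment rate ≈ 8.85%; labor force participation rate ≈ 56.53%.

Employed = 26.52 + 130.84 + 14.12 = 171.48 million (anyone who worked, including part-time for economic reasons, counts as employed).
Unemployed = 16.65 million.
Labor force = 171.48 + 16.65 = 188.13 million.
Not in labor force = 19.26 + 125.40 = 144.66 million (those not working and not actively searching are outside the labor force).
Civilian working-age population = 188.13 + 144.66 = 332.79 million.
Unemployment rate = 16.65 / 188.13 = 8.85%.
Labor force participation rate = 188.13 / 332.79 = 56.53%.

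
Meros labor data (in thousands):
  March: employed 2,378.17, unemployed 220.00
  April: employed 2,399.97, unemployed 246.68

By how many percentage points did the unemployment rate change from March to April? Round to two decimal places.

The unemployment rate changed by +0.85 percentage points.

March: labor force = 2,378.17 + 220.00 = 2,598.17; u = 220.00/2,598.17 = 8.47%.
April: labor force = 2,399.97 + 246.68 = 2,646.65; u = 246.68/2,646.65 = 9.32%.
Change = 9.32% − 8.47% = +0.85 pp.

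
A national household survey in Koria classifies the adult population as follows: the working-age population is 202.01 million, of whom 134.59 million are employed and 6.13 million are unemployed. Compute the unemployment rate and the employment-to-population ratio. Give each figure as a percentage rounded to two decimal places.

Labor force = employed + unemployed = 134.59 + 6.13 = 140.72 million.
Unemployment rate = 6.13 / 140.72 = 4.36%.
Employment-population ratio = 134.59 / 202.01 = 66.63%.

Unemployment rate ≈ 4.36%; employment-population ratio ≈ 66.63%.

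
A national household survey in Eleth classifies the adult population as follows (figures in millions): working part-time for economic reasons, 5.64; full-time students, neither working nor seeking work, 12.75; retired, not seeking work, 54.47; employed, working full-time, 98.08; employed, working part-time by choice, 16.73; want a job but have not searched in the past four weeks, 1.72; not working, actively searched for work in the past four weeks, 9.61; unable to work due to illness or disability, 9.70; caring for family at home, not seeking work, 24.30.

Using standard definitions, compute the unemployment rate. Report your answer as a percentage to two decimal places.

Employed = 5.64 + 98.08 + 16.73 = 120.45 million (anyone who worked, including part-time for economic reasons, counts as employed).
Unemployed = 9.61 million.
Labor force = 120.45 + 9.61 = 130.06 million.
Unemployment rate = 9.61 / 130.06 = 7.39%.

Unemployment rate ≈ 7.39%.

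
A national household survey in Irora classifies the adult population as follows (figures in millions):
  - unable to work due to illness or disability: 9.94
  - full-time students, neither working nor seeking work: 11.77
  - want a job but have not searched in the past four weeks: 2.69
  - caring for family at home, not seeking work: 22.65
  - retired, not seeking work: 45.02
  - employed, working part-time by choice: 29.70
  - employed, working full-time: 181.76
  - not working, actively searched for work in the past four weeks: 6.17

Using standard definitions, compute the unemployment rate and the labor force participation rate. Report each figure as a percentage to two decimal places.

Employed = 29.70 + 181.76 = 211.46 million.
Unemployed = 6.17 million.
Labor force = 211.46 + 6.17 = 217.63 million.
Not in labor force = 9.94 + 11.77 + 2.69 + 22.65 + 45.02 = 92.07 million (those not working and not actively searching are outside the labor force — including those who want a job but have given up searching).
Civilian working-age population = 217.63 + 92.07 = 309.70 million.
Unemployment rate = 6.17 / 217.63 = 2.84%.
Labor force participation rate = 217.63 / 309.70 = 70.27%.

Unemployment rate ≈ 2.84%; labor force participation rate ≈ 70.27%.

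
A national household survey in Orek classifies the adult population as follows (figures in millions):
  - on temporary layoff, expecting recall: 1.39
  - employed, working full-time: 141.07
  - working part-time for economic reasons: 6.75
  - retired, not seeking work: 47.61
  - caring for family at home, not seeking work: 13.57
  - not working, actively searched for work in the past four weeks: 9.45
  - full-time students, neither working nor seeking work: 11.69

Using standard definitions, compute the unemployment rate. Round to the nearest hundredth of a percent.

Employed = 141.07 + 6.75 = 147.82 million (anyone who worked, including part-time for economic reasons, counts as employed).
Unemployed = 1.39 + 9.45 = 10.84 million (jobless and actively searching, or on temporary layoff).
Labor force = 147.82 + 10.84 = 158.66 million.
Unemployment rate = 10.84 / 158.66 = 6.83%.

Unemployment rate ≈ 6.83%.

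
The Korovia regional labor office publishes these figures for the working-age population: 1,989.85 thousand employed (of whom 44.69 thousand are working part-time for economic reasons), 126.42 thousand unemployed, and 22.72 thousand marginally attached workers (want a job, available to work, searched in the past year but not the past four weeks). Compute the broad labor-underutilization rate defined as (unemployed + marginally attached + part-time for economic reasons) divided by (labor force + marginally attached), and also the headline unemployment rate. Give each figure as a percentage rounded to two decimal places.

Broad underutilization rate ≈ 9.06%; headline unemployment rate ≈ 5.97%.

Labor force = 1,989.85 + 126.42 = 2,116.27 thousand.
Numerator = 126.42 + 22.72 + 44.69 = 193.83 thousand.
Denominator = 2,116.27 + 22.72 = 2,138.99 thousand.
Broad rate = 193.83 / 2,138.99 = 9.06%.
Headline unemployment rate = 126.42 / 2,116.27 = 5.97%.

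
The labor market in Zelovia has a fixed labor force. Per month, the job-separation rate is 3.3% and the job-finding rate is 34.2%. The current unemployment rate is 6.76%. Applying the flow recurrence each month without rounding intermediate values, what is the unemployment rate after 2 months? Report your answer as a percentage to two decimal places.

With a fixed labor force, u_{t+1} = u_t + s·(1−u_t) − f·u_t = u_t·(1−s−f) + s.
Here 1−s−f = 0.625 and s = 0.033.
u_1 = 0.067600 × 0.625 + 0.033 = 0.075250.
u_2 = 0.075250 × 0.625 + 0.033 = 0.080031.

Unemployment rate after two months ≈ 8.00%.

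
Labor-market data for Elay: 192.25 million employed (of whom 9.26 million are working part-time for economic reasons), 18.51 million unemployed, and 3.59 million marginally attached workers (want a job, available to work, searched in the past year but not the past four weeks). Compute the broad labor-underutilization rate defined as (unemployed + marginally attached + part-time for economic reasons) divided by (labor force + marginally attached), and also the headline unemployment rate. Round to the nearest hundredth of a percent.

Labor force = 192.25 + 18.51 = 210.76 million.
Numerator = 18.51 + 3.59 + 9.26 = 31.36 million.
Denominator = 210.76 + 3.59 = 214.35 million.
Broad rate = 31.36 / 214.35 = 14.63%.
Headline unemployment rate = 18.51 / 210.76 = 8.78%.

Broad underutilization rate ≈ 14.63%; headline unemployment rate ≈ 8.78%.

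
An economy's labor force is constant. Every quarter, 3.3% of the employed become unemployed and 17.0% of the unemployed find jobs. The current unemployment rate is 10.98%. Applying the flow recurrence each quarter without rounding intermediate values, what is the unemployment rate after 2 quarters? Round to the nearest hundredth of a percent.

With a fixed labor force, u_{t+1} = u_t + s·(1−u_t) − f·u_t = u_t·(1−s−f) + s.
Here 1−s−f = 0.797 and s = 0.033.
u_1 = 0.109800 × 0.797 + 0.033 = 0.120511.
u_2 = 0.120511 × 0.797 + 0.033 = 0.129047.

Unemployment rate after two quarters ≈ 12.90%.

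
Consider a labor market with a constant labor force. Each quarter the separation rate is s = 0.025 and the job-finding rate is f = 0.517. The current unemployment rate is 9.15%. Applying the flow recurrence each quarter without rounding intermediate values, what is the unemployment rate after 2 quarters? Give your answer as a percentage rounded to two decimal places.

With a fixed labor force, u_{t+1} = u_t + s·(1−u_t) − f·u_t = u_t·(1−s−f) + s.
Here 1−s−f = 0.458 and s = 0.025.
u_1 = 0.091500 × 0.458 + 0.025 = 0.066907.
u_2 = 0.066907 × 0.458 + 0.025 = 0.055643.

Unemployment rate after two quarters ≈ 5.56%.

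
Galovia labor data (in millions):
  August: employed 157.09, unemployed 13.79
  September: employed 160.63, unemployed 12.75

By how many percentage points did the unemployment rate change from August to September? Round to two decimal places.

The unemployment rate changed by −0.72 percentage points.

August: labor force = 157.09 + 13.79 = 170.88; u = 13.79/170.88 = 8.07%.
September: labor force = 160.63 + 12.75 = 173.38; u = 12.75/173.38 = 7.35%.
Change = 7.35% − 8.07% = −0.72 pp.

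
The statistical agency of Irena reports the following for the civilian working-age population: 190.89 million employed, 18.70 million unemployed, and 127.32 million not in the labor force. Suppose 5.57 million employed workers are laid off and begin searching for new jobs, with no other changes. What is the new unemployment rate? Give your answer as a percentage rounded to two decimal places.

New unemployment rate ≈ 11.58%.

Initially, labor force = 190.89 + 18.70 = 209.59 million, so u = 18.70/209.59 = 8.92%.
After the change, employed falls and unemployed rises by 5.57; labor force unchanged → E = 185.32, U = 24.27, labor force = 209.59 million.
New unemployment rate = 24.27 / 209.59 = 11.58%.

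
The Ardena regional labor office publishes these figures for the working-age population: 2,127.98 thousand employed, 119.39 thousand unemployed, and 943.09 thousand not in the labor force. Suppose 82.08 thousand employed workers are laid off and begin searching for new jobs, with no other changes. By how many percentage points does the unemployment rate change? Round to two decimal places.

The unemployment rate changes by +3.65 percentage points.

Initially, labor force = 2,127.98 + 119.39 = 2,247.37 thousand, so u = 119.39/2,247.37 = 5.31%.
After the change, employed falls and unemployed rises by 82.08; labor force unchanged → E = 2,045.90, U = 201.47, labor force = 2,247.37 thousand.
New unemployment rate = 201.47 / 2,247.37 = 8.96%.
Change = 8.96% − 5.31% = +3.65 percentage points.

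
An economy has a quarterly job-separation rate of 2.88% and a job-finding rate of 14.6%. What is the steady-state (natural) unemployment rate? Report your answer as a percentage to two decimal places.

Steady-state unemployment rate ≈ 16.48%.

At steady state the flows balance: s·E = f·U, so U/(E+U) = s/(s+f).
u* = 2.88 / (2.88 + 14.6) = 2.88 / 17.48 = 16.48%.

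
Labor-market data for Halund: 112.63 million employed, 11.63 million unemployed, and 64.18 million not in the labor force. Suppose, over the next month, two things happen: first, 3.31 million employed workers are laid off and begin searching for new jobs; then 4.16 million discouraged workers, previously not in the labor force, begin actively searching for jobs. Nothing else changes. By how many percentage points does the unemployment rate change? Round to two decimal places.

The unemployment rate changes by +5.51 percentage points.

Initially, labor force = 112.63 + 11.63 = 124.26 million, so u = 11.63/124.26 = 9.36%.
After the first change, employed falls and unemployed rises by 3.31; labor force unchanged → E = 109.32, U = 14.94, labor force = 124.26 million.
After the second change, unemployed and labor force both rise by 4.16 → E = 109.32, U = 19.10, labor force = 128.42 million.
New unemployment rate = 19.10 / 128.42 = 14.87%.
Change = 14.87% − 9.36% = +5.51 percentage points.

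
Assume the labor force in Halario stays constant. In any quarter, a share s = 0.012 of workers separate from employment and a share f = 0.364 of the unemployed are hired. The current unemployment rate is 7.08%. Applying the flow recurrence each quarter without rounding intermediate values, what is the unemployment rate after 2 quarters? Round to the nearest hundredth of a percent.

Unemployment rate after two quarters ≈ 4.71%.

With a fixed labor force, u_{t+1} = u_t + s·(1−u_t) − f·u_t = u_t·(1−s−f) + s.
Here 1−s−f = 0.624 and s = 0.012.
u_1 = 0.070800 × 0.624 + 0.012 = 0.056179.
u_2 = 0.056179 × 0.624 + 0.012 = 0.047056.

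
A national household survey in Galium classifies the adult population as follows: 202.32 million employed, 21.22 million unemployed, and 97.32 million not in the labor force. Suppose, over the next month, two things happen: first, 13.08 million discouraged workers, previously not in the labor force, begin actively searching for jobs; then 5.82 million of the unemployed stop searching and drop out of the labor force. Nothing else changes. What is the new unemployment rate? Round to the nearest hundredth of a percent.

Initially, labor force = 202.32 + 21.22 = 223.54 million, so u = 21.22/223.54 = 9.49%.
After the first change, unemployed and labor force both rise by 13.08 → E = 202.32, U = 34.30, labor force = 236.62 million.
After the second change, unemployed and labor force both fall by 5.82 → E = 202.32, U = 28.48, labor force = 230.80 million.
New unemployment rate = 28.48 / 230.80 = 12.34%.

New unemployment rate ≈ 12.34%.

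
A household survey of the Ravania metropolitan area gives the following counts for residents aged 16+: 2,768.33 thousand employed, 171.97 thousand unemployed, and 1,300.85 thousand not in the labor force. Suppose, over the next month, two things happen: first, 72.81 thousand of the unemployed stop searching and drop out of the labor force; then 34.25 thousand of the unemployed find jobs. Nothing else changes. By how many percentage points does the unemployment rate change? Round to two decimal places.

The unemployment rate changes by −3.59 percentage points.

Initially, labor force = 2,768.33 + 171.97 = 2,940.30 thousand, so u = 171.97/2,940.30 = 5.85%.
After the first change, unemployed and labor force both fall by 72.81 → E = 2,768.33, U = 99.16, labor force = 2,867.49 thousand.
After the second change, unemployed falls and employed rises by 34.25; labor force unchanged → E = 2,802.58, U = 64.91, labor force = 2,867.49 thousand.
New unemployment rate = 64.91 / 2,867.49 = 2.26%.
Change = 2.26% − 5.85% = −3.59 percentage points.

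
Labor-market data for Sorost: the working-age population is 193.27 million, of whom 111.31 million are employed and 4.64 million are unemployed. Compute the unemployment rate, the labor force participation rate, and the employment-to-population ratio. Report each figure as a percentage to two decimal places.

Labor force = employed + unemployed = 111.31 + 4.64 = 115.95 million.
Unemployment rate = 4.64 / 115.95 = 4.00%.
Labor force participation rate = 115.95 / 193.27 = 59.99%.
Employment-population ratio = 111.31 / 193.27 = 57.59%.

Unemployment rate ≈ 4.00%; labor force participation rate ≈ 59.99%; employment-population ratio ≈ 57.59%.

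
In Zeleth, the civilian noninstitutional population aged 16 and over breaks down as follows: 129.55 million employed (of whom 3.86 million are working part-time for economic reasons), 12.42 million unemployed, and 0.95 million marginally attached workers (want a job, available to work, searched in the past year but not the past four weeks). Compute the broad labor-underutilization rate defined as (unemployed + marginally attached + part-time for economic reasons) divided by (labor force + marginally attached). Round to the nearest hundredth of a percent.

Labor force = 129.55 + 12.42 = 141.97 million.
Numerator = 12.42 + 0.95 + 3.86 = 17.23 million.
Denominator = 141.97 + 0.95 = 142.92 million.
Broad rate = 17.23 / 142.92 = 12.06%.

Broad underutilization rate ≈ 12.06%.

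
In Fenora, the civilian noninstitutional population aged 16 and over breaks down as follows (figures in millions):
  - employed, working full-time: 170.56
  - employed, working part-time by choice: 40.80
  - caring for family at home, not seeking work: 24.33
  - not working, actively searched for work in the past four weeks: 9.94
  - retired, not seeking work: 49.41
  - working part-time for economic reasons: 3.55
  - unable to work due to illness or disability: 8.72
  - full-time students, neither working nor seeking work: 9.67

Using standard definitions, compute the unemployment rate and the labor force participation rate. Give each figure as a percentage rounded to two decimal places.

Unemployment rate ≈ 4.42%; labor force participation rate ≈ 70.94%.

Employed = 170.56 + 40.80 + 3.55 = 214.91 million (anyone who worked, including part-time for economic reasons, counts as employed).
Unemployed = 9.94 million.
Labor force = 214.91 + 9.94 = 224.85 million.
Not in labor force = 24.33 + 49.41 + 8.72 + 9.67 = 92.13 million (those not working and not actively searching are outside the labor force).
Civilian working-age population = 224.85 + 92.13 = 316.98 million.
Unemployment rate = 9.94 / 224.85 = 4.42%.
Labor force participation rate = 224.85 / 316.98 = 70.94%.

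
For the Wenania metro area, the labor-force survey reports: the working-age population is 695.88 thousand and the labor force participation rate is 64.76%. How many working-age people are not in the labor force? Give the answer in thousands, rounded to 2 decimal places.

Share not in the labor force = 1 − 0.6476 = 0.3524.
Not in labor force = 0.3524 × 695.88 ≈ 245.23 thousand.

About 245.23 thousand are not in the labor force.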